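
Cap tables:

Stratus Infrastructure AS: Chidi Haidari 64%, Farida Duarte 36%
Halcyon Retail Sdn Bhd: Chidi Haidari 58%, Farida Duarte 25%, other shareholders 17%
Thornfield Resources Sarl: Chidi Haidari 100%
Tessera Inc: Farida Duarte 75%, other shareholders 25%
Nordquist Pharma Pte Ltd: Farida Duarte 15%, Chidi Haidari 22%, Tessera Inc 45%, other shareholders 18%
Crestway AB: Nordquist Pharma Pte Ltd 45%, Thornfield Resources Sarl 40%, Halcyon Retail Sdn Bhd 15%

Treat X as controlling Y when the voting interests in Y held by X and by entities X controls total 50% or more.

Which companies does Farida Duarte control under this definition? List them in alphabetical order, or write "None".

Farida holds 75% of Tessera, so Farida controls Tessera.
Farida and Tessera together hold 15% + 45% = 60% of Nordquist, so Farida controls Nordquist.
No other company's threshold is met.

Nordquist Pharma Pte Ltd, Tessera Inc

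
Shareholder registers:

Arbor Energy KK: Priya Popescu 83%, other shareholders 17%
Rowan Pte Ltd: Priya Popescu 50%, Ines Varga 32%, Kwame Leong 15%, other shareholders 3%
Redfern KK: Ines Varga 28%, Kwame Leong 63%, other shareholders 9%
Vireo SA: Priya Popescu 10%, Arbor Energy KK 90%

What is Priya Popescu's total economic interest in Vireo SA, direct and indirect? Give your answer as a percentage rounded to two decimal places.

84.70%

Priya reaches Vireo along 2 paths.
Direct stake: 10% = 10%.
Via Arbor: 83% × 90% = 74.7%.
Total: 10% + 74.7% = 84.7%.
Rounded: 84.70%.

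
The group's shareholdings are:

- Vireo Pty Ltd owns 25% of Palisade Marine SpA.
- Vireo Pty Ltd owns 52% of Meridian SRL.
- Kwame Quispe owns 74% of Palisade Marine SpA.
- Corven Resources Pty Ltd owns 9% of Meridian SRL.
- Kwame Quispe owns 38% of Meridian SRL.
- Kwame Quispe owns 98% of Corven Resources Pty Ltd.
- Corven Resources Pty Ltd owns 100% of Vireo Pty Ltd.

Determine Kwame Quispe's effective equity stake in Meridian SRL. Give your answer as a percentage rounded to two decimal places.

Kwame reaches Meridian along 3 paths.
Direct stake: 38% = 38%.
Via Corven: 98% × 9% = 8.82%.
Via Corven → Vireo: 98% × 100% × 52% = 50.96%.
Total: 38% + 8.82% + 50.96% = 97.78%.

97.78%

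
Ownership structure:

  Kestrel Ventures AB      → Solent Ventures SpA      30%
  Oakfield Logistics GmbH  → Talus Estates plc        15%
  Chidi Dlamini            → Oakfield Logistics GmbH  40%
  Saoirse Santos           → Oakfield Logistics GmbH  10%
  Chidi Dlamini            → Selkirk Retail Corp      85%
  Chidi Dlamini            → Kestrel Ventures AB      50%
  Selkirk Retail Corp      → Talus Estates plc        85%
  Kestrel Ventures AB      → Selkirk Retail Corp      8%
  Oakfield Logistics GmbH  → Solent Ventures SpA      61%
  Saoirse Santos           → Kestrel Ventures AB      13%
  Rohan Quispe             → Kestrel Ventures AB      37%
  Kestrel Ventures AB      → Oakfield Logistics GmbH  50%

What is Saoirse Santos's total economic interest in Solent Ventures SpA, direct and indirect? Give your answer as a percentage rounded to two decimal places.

13.97%

Saoirse reaches Solent along 3 paths.
Via Kestrel: 13% × 30% = 3.9%.
Via Oakfield: 10% × 61% = 6.1%.
Via Kestrel → Oakfield: 13% × 50% × 61% = 3.965%.
Total: 3.9% + 6.1% + 3.965% = 13.965%.
Rounded: 13.97%.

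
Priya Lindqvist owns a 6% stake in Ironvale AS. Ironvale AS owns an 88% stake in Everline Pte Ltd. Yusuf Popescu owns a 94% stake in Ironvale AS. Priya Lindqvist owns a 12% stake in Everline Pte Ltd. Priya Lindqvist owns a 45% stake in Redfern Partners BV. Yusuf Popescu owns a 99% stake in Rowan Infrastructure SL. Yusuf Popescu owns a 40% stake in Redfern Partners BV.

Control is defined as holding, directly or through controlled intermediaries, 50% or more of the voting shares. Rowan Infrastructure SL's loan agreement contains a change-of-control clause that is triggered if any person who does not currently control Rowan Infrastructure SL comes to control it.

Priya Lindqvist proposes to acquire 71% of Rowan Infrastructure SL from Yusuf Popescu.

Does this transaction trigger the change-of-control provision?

Yes

The purchase adds only to Priya's holdings (Yusuf's stake shrinks), so Priya is the only person who could newly come to control Rowan.
Priya's largest direct stake is 45% in Redfern, which does not meet the threshold, so Priya controls no company.
Neither Priya nor any entity Priya controls holds any voting interest in Rowan.
So before the transaction, Priya does not control Rowan.
After the purchase, Priya holds 71% of Rowan directly, and Yusuf's stake falls to 28%.
Priya holds 71% of Rowan, so Priya controls Rowan.
Priya did not control Rowan before and does after, so the clause is triggered.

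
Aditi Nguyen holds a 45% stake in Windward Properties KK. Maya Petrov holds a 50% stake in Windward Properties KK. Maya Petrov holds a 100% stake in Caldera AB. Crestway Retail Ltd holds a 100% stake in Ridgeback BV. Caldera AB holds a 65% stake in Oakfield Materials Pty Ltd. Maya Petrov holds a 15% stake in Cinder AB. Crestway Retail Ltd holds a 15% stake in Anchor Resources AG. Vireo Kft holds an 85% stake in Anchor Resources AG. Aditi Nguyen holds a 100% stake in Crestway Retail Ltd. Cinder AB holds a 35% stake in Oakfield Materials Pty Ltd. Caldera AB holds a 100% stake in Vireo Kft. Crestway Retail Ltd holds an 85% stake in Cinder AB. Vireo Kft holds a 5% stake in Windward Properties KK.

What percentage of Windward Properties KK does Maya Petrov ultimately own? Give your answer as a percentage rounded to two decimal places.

Maya reaches Windward along 2 paths.
Direct stake: 50% = 50%.
Via Caldera → Vireo: 100% × 100% × 5% = 5%.
Total: 50% + 5% = 55%.
Rounded: 55.00%.

55.00%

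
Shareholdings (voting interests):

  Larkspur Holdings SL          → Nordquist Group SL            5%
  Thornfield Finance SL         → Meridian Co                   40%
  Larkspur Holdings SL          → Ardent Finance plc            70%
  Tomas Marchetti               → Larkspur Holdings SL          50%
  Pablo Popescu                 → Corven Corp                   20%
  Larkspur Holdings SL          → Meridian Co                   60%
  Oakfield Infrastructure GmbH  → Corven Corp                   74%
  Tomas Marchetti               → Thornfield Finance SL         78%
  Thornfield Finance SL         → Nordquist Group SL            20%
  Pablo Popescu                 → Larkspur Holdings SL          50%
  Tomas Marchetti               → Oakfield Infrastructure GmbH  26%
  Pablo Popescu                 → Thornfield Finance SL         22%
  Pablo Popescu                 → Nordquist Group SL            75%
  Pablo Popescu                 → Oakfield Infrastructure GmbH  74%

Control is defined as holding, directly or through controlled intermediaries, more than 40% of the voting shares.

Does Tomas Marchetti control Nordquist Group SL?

No

Tomas holds 78% of Thornfield, so Tomas controls Thornfield.
Tomas holds 50% of Larkspur, so Tomas controls Larkspur.
Larkspur holds 70% of Ardent, so Tomas controls Ardent.
Larkspur and Thornfield together hold 60% + 40% = 100% of Meridian, so Tomas controls Meridian.
In Nordquist, Tomas's side holds only 20% + 5% = 25%, not > 40%.
So Tomas does not control Nordquist.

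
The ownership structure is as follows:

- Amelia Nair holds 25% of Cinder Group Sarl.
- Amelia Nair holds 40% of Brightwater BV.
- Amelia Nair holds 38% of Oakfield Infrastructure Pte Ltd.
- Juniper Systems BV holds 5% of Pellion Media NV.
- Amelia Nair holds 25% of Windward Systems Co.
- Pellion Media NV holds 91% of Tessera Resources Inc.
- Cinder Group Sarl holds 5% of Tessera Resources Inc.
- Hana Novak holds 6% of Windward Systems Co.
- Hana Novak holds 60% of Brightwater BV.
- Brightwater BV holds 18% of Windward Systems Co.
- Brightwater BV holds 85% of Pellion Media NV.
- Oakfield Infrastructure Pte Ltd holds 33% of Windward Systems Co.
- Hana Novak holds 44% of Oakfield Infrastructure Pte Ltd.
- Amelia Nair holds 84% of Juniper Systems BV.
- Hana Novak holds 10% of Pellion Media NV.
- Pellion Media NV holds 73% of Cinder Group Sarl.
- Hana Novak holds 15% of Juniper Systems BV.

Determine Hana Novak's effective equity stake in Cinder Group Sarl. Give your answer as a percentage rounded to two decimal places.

Hana reaches Cinder along 3 paths.
Via Juniper → Pellion: 15% × 5% × 73% = 0.5475%.
Via Brightwater → Pellion: 60% × 85% × 73% = 37.23%.
Via Pellion: 10% × 73% = 7.3%.
Total: 0.5475% + 37.23% + 7.3% = 45.0775%.
Rounded: 45.08%.

45.08%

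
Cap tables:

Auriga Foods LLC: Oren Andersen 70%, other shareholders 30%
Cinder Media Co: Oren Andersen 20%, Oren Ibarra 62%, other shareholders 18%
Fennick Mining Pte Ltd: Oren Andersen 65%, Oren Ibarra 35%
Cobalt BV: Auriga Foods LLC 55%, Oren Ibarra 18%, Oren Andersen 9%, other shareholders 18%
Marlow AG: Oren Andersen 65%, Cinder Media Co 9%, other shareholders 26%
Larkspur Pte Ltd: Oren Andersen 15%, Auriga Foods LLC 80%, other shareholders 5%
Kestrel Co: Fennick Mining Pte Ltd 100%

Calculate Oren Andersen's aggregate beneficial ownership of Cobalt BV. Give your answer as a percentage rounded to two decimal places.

47.50%

Oren Andersen reaches Cobalt along 2 paths.
Via Auriga: 70% × 55% = 38.5%.
Direct stake: 9% = 9%.
Total: 38.5% + 9% = 47.5%.
Rounded: 47.50%.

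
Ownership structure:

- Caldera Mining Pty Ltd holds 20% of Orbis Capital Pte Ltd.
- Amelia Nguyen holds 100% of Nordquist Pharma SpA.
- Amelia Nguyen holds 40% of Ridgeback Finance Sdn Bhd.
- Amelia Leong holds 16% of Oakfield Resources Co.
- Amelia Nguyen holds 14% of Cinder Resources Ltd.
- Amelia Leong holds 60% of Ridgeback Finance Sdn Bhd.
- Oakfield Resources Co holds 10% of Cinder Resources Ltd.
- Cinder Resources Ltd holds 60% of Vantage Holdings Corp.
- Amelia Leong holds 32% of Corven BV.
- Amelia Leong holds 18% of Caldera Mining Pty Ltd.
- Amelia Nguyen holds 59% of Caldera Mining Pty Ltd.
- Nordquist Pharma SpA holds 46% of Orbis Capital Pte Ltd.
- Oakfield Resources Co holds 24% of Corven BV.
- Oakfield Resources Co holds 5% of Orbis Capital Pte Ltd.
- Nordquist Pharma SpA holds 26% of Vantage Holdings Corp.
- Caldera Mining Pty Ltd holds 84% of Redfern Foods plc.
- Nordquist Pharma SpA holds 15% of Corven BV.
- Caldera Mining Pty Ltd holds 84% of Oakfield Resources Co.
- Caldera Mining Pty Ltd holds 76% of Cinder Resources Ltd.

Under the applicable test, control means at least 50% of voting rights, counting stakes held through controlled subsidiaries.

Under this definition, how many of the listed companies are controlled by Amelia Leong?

Amelia Leong holds 60% of Ridgeback, so Amelia Leong controls Ridgeback.
No other company's threshold is met.
Amelia Leong controls 1 company.

1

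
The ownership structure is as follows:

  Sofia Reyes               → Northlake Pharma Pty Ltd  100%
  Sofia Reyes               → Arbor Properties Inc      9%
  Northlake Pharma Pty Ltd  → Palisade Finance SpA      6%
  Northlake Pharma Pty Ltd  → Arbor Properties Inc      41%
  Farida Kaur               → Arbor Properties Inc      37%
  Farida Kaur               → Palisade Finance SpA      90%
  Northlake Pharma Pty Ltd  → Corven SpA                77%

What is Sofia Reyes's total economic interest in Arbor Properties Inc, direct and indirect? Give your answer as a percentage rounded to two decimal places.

50.00%

Sofia reaches Arbor along 2 paths.
Direct stake: 9% = 9%.
Via Northlake: 100% × 41% = 41%.
Total: 9% + 41% = 50%.
Rounded: 50.00%.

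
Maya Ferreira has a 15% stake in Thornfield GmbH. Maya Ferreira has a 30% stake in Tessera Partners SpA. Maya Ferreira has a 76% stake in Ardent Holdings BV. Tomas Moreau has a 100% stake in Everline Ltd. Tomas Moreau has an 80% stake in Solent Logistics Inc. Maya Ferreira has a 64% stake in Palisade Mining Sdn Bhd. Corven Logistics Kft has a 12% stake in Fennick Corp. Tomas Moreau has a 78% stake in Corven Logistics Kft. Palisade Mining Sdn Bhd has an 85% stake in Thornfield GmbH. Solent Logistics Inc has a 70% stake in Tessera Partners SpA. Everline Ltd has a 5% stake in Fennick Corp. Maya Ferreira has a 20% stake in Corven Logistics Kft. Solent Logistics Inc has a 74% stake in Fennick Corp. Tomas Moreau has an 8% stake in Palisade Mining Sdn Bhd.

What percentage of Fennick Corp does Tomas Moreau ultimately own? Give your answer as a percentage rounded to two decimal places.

Tomas reaches Fennick along 3 paths.
Via Solent: 80% × 74% = 59.2%.
Via Everline: 100% × 5% = 5%.
Via Corven: 78% × 12% = 9.36%.
Total: 59.2% + 5% + 9.36% = 73.56%.

73.56%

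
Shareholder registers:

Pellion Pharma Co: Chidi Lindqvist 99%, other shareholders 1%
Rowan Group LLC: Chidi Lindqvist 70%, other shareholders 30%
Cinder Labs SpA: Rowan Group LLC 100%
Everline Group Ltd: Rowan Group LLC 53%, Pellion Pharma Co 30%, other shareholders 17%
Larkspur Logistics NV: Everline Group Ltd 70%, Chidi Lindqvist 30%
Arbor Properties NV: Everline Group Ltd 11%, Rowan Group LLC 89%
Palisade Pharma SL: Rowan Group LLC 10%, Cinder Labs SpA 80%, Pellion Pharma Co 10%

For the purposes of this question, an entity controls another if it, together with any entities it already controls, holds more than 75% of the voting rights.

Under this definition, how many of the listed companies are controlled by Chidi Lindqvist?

1

Chidi holds 99% of Pellion, so Chidi controls Pellion.
No other company's threshold is met.
Chidi controls 1 company.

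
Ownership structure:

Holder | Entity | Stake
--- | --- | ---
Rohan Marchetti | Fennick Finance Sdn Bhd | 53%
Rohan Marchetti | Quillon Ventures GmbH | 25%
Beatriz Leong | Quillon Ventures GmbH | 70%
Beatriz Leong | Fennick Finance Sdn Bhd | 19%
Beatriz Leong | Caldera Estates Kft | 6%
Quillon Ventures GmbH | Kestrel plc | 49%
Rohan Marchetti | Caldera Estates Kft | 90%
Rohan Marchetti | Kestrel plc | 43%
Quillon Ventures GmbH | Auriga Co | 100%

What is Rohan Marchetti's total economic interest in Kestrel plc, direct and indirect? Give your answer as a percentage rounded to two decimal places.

Rohan reaches Kestrel along 2 paths.
Via Quillon: 25% × 49% = 12.25%.
Direct stake: 43% = 43%.
Total: 12.25% + 43% = 55.25%.

55.25%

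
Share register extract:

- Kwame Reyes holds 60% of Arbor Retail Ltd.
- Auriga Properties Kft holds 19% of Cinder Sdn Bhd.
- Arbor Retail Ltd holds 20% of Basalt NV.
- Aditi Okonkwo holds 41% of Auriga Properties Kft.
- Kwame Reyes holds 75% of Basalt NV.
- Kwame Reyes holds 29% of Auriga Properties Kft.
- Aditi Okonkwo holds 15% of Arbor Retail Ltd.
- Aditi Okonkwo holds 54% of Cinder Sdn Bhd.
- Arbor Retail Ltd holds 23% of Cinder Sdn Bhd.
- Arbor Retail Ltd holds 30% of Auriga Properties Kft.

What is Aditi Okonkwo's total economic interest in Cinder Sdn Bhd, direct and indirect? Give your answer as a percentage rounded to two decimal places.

66.10%

Aditi reaches Cinder along 4 paths.
Via Arbor → Auriga: 15% × 30% × 19% = 0.855%.
Via Auriga: 41% × 19% = 7.79%.
Direct stake: 54% = 54%.
Via Arbor: 15% × 23% = 3.45%.
Total: 0.855% + 7.79% + 54% + 3.45% = 66.095%.
Rounded: 66.10%.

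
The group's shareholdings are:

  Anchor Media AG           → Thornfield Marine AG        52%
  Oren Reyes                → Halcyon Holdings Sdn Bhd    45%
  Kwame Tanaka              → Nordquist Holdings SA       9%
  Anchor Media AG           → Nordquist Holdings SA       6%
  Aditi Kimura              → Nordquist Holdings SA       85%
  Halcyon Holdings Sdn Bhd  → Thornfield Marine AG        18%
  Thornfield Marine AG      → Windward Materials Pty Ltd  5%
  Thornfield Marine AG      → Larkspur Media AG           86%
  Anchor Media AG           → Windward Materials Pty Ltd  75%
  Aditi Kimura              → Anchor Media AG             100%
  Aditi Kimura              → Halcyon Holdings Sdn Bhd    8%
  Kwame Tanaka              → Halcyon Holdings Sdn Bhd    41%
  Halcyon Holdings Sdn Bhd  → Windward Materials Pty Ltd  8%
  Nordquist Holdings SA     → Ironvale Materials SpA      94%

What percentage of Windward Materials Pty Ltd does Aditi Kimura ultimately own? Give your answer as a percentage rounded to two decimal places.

Aditi reaches Windward along 4 paths.
Via Anchor → Thornfield: 100% × 52% × 5% = 2.6%.
Via Halcyon → Thornfield: 8% × 18% × 5% = 0.072%.
Via Halcyon: 8% × 8% = 0.64%.
Via Anchor: 100% × 75% = 75%.
Total: 2.6% + 0.072% + 0.64% + 75% = 78.312%.
Rounded: 78.31%.

78.31%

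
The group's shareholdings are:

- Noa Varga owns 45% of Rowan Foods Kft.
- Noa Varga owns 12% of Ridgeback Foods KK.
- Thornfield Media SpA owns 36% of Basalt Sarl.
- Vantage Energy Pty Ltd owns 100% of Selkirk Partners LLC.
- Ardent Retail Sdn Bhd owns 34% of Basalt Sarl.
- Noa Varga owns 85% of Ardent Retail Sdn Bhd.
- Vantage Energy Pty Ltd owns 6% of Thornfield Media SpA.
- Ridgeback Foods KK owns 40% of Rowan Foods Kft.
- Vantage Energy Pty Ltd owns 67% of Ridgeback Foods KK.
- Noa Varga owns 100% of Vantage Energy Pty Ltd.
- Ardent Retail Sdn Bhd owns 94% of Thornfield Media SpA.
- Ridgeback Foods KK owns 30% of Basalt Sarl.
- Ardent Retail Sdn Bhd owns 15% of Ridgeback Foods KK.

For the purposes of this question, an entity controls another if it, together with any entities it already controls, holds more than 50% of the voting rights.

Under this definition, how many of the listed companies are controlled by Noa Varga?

Noa holds 85% of Ardent, so Noa controls Ardent.
Noa holds 100% of Vantage, so Noa controls Vantage.
Vantage holds 100% of Selkirk, so Noa controls Selkirk.
Vantage and Ardent together hold 6% + 94% = 100% of Thornfield, so Noa controls Thornfield.
Vantage and Noa and Ardent together hold 67% + 12% + 15% = 94% of Ridgeback, so Noa controls Ridgeback.
Ardent and Ridgeback and Thornfield together hold 34% + 30% + 36% = 100% of Basalt, so Noa controls Basalt.
Noa and Ridgeback together hold 45% + 40% = 85% of Rowan, so Noa controls Rowan.
Noa controls 7 companies.

7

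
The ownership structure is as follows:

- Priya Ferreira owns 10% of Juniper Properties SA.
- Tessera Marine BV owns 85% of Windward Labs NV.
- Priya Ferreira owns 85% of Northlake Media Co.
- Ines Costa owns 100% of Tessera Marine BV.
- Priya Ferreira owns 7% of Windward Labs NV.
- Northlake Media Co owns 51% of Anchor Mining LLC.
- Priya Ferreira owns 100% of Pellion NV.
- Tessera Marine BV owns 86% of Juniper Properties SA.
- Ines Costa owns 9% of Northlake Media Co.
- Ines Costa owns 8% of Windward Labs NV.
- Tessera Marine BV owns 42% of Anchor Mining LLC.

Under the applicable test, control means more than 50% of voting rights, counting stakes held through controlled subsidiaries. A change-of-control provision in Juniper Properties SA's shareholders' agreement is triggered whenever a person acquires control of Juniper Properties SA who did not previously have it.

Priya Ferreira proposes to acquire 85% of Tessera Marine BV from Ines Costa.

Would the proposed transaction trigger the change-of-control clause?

The purchase adds only to Priya's holdings (Ines's stake shrinks), so Priya is the only person who could newly come to control Juniper.
Priya holds 85% of Northlake, so Priya controls Northlake.
Priya holds 100% of Pellion, so Priya controls Pellion.
Northlake holds 51% of Anchor, so Priya controls Anchor.
In Juniper, Priya's side holds only 10%, not > 50%.
So before the transaction, Priya does not control Juniper.
After the purchase, Priya holds 85% of Tessera directly, and Ines's stake falls to 15%.
Priya holds 85% of Tessera, so Priya controls Tessera.
Priya and Tessera together hold 10% + 86% = 96% of Juniper, so Priya controls Juniper.
Priya did not control Juniper before and does after, so the clause is triggered.

Yes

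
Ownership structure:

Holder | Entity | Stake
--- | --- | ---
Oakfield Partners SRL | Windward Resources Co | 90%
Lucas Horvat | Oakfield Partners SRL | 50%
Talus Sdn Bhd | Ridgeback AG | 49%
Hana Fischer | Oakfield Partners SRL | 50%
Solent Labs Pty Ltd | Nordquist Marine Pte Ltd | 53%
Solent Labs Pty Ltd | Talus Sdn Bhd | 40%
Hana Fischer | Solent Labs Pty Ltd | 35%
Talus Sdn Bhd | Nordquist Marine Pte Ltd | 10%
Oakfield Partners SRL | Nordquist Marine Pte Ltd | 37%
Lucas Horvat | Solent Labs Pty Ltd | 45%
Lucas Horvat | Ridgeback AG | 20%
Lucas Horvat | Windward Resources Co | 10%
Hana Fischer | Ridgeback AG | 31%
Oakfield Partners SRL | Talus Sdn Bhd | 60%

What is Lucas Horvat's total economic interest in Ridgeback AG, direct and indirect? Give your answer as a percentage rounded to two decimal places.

43.52%

Lucas reaches Ridgeback along 3 paths.
Direct stake: 20% = 20%.
Via Oakfield → Talus: 50% × 60% × 49% = 14.7%.
Via Solent → Talus: 45% × 40% × 49% = 8.82%.
Total: 20% + 14.7% + 8.82% = 43.52%.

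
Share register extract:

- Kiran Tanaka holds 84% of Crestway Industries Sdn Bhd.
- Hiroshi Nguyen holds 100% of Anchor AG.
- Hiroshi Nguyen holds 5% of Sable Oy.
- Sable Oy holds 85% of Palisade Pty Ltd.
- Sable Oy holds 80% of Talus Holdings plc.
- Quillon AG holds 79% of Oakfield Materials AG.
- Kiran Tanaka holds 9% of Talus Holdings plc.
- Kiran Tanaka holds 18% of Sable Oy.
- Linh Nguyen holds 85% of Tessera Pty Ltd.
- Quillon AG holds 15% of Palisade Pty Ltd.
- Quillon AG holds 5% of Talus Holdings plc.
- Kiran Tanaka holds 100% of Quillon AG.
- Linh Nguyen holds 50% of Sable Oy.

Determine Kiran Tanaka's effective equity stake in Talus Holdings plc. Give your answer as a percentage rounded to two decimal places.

28.40%

Kiran reaches Talus along 3 paths.
Via Quillon: 100% × 5% = 5%.
Direct stake: 9% = 9%.
Via Sable: 18% × 80% = 14.4%.
Total: 5% + 9% + 14.4% = 28.4%.
Rounded: 28.40%.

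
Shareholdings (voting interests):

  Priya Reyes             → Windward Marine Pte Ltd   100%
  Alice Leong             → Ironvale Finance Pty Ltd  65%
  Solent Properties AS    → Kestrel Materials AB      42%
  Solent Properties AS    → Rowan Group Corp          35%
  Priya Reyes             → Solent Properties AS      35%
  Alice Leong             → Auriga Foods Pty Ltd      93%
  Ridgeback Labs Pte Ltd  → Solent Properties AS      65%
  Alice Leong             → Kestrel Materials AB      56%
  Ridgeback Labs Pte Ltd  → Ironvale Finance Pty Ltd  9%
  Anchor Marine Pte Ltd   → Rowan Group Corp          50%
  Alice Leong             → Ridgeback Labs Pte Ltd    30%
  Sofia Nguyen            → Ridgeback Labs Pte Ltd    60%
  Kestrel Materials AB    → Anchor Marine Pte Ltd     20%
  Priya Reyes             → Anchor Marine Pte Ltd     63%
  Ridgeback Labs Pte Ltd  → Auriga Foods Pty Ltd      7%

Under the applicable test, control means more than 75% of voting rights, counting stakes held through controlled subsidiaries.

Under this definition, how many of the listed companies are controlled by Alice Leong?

Alice holds 93% of Auriga, so Alice controls Auriga.
No other company's threshold is met.
Alice controls 1 company.

1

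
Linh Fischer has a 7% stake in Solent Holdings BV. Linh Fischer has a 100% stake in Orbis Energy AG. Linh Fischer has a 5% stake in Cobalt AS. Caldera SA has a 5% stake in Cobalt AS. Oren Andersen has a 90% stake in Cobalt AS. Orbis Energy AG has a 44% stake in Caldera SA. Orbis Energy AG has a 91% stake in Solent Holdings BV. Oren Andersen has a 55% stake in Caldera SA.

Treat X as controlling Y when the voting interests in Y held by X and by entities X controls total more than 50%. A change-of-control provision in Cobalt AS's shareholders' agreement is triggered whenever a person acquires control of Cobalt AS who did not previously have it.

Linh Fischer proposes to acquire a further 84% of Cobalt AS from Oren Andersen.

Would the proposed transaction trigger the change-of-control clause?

Yes

The purchase adds only to Linh's holdings (Oren's stake shrinks), so Linh is the only person who could newly come to control Cobalt.
Linh holds 100% of Orbis, so Linh controls Orbis.
Linh and Orbis together hold 7% + 91% = 98% of Solent, so Linh controls Solent.
In Cobalt, Linh's side holds only 5%, not > 50%.
So before the transaction, Linh does not control Cobalt.
After the purchase, Linh's direct stake in Cobalt rises to 5% + 84% = 89%, and Oren's stake falls to 6%.
Linh holds 89% of Cobalt, so Linh controls Cobalt.
Linh did not control Cobalt before and does after, so the clause is triggered.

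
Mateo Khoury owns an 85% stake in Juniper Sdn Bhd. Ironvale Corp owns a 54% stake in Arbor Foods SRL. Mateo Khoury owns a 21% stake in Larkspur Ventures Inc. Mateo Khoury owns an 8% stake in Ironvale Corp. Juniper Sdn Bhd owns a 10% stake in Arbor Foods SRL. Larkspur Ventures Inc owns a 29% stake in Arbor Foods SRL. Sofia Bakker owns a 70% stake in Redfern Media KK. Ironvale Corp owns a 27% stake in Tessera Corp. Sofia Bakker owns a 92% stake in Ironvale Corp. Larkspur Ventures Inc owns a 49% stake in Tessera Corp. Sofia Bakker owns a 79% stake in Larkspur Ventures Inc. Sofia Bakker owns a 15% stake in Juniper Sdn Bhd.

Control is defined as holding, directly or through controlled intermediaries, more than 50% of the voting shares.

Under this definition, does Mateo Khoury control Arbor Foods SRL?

Mateo holds 85% of Juniper, so Mateo controls Juniper.
In Arbor, Mateo's side holds only 10%, not > 50%.
So Mateo does not control Arbor.

No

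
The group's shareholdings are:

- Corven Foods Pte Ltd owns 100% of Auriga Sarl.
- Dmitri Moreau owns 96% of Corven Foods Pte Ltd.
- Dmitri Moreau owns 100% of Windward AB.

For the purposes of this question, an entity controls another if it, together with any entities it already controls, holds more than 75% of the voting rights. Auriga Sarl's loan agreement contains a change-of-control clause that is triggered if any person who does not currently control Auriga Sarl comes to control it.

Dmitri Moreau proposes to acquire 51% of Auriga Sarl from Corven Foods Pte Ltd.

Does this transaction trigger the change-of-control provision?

The purchase adds only to Dmitri's holdings (Corven's stake shrinks), so Dmitri is the only person who could newly come to control Auriga.
Dmitri holds 96% of Corven, so Dmitri controls Corven.
Corven holds 100% of Auriga, so Dmitri controls Auriga.
So Dmitri already controls Auriga before the transaction.
After the purchase, Dmitri holds 51% of Auriga directly, and Corven's stake falls to 49%.
Dmitri controlled Auriga already, so this is not a new person acquiring control; every other person's position is unchanged or reduced.
No new person acquires control, so the clause is not triggered.

No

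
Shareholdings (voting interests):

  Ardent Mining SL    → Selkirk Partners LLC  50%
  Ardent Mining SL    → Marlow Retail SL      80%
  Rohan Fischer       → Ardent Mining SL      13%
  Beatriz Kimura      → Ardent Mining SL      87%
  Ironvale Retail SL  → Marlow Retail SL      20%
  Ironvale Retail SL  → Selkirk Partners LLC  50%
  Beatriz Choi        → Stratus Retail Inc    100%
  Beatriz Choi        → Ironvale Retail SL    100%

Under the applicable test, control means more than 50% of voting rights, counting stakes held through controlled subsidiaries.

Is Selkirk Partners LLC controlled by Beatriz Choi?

No

Beatriz Choi holds 100% of Ironvale, so Beatriz Choi controls Ironvale.
Beatriz Choi holds 100% of Stratus, so Beatriz Choi controls Stratus.
In Selkirk, Beatriz Choi's side holds only 50%, not > 50%.
So Beatriz Choi does not control Selkirk.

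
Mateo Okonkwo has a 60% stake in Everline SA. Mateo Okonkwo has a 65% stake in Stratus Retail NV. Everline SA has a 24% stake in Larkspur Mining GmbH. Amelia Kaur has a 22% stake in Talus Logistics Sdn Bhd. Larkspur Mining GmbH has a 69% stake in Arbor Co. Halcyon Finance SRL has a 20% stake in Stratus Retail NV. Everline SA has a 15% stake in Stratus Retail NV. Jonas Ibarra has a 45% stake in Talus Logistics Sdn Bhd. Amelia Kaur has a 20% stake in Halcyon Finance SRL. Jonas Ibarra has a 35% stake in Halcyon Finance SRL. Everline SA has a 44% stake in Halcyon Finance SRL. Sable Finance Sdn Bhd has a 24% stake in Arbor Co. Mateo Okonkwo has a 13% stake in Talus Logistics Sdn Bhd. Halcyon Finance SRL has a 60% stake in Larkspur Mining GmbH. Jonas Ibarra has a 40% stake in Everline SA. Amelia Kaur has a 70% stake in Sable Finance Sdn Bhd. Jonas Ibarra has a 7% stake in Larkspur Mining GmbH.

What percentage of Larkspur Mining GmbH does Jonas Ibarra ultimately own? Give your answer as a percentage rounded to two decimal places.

Jonas reaches Larkspur along 4 paths.
Via Everline: 40% × 24% = 9.6%.
Direct stake: 7% = 7%.
Via Halcyon: 35% × 60% = 21%.
Via Everline → Halcyon: 40% × 44% × 60% = 10.56%.
Total: 9.6% + 7% + 21% + 10.56% = 48.16%.

48.16%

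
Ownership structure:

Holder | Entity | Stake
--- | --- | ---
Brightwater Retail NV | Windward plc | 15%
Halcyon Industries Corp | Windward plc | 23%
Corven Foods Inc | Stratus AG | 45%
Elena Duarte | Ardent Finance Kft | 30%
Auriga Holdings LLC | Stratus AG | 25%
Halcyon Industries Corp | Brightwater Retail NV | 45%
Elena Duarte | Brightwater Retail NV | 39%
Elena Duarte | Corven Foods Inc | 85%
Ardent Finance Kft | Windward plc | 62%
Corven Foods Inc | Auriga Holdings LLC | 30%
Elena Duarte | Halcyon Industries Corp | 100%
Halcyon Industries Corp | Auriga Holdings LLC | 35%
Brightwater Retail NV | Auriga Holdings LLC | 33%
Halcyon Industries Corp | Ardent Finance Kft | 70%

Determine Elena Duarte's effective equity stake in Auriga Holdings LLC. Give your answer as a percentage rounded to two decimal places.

88.22%

Elena reaches Auriga along 4 paths.
Via Corven: 85% × 30% = 25.5%.
Via Halcyon: 100% × 35% = 35%.
Via Brightwater: 39% × 33% = 12.87%.
Via Halcyon → Brightwater: 100% × 45% × 33% = 14.85%.
Total: 25.5% + 35% + 12.87% + 14.85% = 88.22%.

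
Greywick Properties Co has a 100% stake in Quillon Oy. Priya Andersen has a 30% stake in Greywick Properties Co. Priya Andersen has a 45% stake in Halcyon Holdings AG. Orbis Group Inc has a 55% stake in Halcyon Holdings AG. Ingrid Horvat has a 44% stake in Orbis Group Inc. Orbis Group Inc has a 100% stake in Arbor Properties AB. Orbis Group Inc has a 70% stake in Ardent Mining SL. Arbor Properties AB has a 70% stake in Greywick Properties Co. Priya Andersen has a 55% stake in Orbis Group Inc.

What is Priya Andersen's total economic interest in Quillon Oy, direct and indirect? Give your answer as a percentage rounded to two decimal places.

68.50%

Priya reaches Quillon along 2 paths.
Via Orbis → Arbor → Greywick: 55% × 100% × 70% × 100% = 38.5%.
Via Greywick: 30% × 100% = 30%.
Total: 38.5% + 30% = 68.5%.
Rounded: 68.50%.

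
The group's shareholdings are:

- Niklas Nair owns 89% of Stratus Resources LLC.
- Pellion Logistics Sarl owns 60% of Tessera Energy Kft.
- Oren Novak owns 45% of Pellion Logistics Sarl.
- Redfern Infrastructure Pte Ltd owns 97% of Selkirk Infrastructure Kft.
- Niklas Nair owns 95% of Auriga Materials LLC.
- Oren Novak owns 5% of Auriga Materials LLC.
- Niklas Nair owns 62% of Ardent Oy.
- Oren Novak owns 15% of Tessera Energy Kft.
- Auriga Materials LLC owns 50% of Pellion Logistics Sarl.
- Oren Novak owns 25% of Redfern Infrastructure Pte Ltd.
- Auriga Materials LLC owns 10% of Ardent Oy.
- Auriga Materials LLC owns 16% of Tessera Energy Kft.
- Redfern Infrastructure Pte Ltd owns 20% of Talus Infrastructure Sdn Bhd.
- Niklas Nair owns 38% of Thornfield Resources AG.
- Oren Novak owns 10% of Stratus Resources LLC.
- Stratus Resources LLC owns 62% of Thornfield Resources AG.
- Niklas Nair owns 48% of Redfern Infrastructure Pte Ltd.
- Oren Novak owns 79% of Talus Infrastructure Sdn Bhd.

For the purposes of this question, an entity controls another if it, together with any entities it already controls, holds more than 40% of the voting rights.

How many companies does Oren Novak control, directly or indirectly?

3

Oren holds 45% of Pellion, so Oren controls Pellion.
Oren holds 79% of Talus, so Oren controls Talus.
Pellion and Oren together hold 60% + 15% = 75% of Tessera, so Oren controls Tessera.
No other company's threshold is met.
Oren controls 3 companies.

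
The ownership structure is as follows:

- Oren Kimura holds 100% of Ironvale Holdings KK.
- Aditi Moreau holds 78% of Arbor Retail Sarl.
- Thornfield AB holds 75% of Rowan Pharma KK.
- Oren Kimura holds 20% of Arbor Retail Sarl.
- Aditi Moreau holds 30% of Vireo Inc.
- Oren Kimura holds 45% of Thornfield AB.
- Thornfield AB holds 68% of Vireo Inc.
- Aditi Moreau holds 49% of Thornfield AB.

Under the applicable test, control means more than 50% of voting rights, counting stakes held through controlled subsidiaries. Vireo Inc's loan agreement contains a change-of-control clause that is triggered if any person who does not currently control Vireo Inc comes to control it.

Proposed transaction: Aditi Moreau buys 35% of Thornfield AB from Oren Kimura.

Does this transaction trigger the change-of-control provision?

The purchase adds only to Aditi's holdings (Oren's stake shrinks), so Aditi is the only person who could newly come to control Vireo.
Aditi holds 78% of Arbor, so Aditi controls Arbor.
In Vireo, Aditi's side holds only 30%, not > 50%.
So before the transaction, Aditi does not control Vireo.
After the purchase, Aditi's direct stake in Thornfield rises to 49% + 35% = 84%, and Oren's stake falls to 10%.
Aditi holds 84% of Thornfield, so Aditi controls Thornfield.
Aditi and Thornfield together hold 30% + 68% = 98% of Vireo, so Aditi controls Vireo.
Aditi did not control Vireo before and does after, so the clause is triggered.

Yes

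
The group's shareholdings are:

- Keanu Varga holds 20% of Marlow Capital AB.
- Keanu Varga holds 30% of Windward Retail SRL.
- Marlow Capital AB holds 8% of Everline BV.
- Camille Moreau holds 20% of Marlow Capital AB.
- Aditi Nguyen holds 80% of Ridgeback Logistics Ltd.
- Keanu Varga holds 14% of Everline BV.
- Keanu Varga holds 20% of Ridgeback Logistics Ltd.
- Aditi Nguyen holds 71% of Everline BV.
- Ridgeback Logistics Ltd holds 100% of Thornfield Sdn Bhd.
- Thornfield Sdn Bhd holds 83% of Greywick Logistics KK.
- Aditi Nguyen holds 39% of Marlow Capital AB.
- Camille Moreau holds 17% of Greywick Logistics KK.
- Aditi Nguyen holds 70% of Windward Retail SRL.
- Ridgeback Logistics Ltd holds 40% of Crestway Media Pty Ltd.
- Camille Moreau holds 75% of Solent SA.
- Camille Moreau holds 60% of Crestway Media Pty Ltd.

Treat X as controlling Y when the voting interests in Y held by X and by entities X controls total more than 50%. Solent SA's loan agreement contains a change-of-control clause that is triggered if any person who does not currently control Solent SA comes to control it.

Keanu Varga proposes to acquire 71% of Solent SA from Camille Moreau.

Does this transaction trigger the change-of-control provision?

Yes

The purchase adds only to Keanu's holdings (Camille's stake shrinks), so Keanu is the only person who could newly come to control Solent.
Keanu's largest direct stake is 30% in Windward, which does not meet the threshold, so Keanu controls no company.
Neither Keanu nor any entity Keanu controls holds any voting interest in Solent.
So before the transaction, Keanu does not control Solent.
After the purchase, Keanu holds 71% of Solent directly, and Camille's stake falls to 4%.
Keanu holds 71% of Solent, so Keanu controls Solent.
Keanu did not control Solent before and does after, so the clause is triggered.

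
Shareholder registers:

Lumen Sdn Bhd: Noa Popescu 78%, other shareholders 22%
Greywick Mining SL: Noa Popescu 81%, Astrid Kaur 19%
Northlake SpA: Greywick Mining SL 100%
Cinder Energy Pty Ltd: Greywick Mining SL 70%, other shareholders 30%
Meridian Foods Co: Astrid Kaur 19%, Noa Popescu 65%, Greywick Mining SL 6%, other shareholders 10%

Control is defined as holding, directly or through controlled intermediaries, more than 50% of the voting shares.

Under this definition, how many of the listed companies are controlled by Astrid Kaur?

Astrid's largest direct stake is 19% in Greywick, which does not meet the threshold.
Astrid controls 0 companies.

0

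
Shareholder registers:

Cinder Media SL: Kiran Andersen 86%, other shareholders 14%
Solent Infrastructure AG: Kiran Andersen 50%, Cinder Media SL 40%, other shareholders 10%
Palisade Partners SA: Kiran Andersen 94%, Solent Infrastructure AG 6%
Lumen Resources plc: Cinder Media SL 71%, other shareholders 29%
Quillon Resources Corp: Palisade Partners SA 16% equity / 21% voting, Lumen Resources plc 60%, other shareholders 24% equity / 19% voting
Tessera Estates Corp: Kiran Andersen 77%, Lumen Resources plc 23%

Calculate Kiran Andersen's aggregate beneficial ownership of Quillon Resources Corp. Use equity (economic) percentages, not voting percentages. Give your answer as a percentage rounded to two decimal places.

52.49%

Kiran reaches Quillon along 4 paths.
Via Palisade: 94% × 16% = 15.04%.
Via Solent → Palisade: 50% × 6% × 16% = 0.48%.
Via Cinder → Solent → Palisade: 86% × 40% × 6% × 16% = 0.33024%.
Via Cinder → Lumen: 86% × 71% × 60% = 36.636%.
Total: 15.04% + 0.48% + 0.33024% + 36.636% = 52.48624%.
Rounded: 52.49%.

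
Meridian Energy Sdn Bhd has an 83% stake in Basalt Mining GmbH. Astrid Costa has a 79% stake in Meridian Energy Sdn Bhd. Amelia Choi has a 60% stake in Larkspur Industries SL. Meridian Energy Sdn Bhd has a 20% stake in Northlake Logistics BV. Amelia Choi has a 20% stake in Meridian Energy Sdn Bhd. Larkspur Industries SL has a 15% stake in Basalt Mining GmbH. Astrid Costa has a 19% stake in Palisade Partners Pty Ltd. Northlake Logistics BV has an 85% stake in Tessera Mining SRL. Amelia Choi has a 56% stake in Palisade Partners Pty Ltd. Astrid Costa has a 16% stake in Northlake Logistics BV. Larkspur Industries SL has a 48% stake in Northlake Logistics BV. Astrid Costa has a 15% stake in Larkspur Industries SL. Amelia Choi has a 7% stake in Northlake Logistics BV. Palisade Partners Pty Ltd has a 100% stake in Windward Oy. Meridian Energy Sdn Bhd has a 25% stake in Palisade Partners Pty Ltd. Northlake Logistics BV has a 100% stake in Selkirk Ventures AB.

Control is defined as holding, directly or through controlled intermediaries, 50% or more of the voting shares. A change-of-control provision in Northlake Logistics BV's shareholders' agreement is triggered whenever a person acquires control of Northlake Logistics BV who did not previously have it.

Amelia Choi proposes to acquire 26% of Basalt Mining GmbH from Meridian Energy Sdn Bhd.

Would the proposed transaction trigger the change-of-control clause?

The purchase adds only to Amelia's holdings (Meridian's stake shrinks), so Amelia is the only person who could newly come to control Northlake.
Amelia holds 60% of Larkspur, so Amelia controls Larkspur.
Amelia and Larkspur together hold 7% + 48% = 55% of Northlake, so Amelia controls Northlake.
So Amelia already controls Northlake before the transaction.
After the purchase, Amelia holds 26% of Basalt directly, and Meridian's stake falls to 57%.
Amelia controlled Northlake already, so this is not a new person acquiring control; every other person's position is unchanged or reduced.
No new person acquires control, so the clause is not triggered.

No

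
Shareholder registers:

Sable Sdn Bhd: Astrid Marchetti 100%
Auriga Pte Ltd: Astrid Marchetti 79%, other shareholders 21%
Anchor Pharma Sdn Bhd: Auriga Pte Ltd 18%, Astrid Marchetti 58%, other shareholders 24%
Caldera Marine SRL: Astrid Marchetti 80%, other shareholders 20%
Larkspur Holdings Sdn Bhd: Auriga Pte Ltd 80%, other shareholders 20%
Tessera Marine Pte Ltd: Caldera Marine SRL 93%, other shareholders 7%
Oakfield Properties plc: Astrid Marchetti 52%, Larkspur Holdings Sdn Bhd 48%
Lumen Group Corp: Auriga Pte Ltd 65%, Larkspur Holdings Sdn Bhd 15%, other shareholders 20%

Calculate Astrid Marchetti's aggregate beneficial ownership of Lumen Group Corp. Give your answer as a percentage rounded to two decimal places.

60.83%

Astrid reaches Lumen along 2 paths.
Via Auriga: 79% × 65% = 51.35%.
Via Auriga → Larkspur: 79% × 80% × 15% = 9.48%.
Total: 51.35% + 9.48% = 60.83%.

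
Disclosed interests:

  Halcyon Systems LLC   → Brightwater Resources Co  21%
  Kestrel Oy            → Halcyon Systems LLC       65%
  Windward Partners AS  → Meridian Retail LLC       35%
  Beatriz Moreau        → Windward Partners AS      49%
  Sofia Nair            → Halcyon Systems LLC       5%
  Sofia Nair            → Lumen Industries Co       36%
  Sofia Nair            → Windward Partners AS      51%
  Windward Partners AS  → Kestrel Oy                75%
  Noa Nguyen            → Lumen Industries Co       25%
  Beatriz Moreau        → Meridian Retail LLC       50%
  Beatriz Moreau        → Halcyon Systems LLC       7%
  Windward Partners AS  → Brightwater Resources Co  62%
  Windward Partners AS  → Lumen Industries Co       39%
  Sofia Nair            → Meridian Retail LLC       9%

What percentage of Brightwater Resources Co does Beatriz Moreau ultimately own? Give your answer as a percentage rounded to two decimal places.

Beatriz reaches Brightwater along 3 paths.
Via Windward: 49% × 62% = 30.38%.
Via Windward → Kestrel → Halcyon: 49% × 75% × 65% × 21% = 5.016375%.
Via Halcyon: 7% × 21% = 1.47%.
Total: 30.38% + 5.016375% + 1.47% = 36.866375%.
Rounded: 36.87%.

36.87%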